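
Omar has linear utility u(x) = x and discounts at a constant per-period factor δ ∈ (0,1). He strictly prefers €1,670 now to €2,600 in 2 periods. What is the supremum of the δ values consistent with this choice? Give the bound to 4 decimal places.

Comparing present values: 1670 > δ^2·2600.
So δ^2 < 1670/2600 = 0.64231; taking the square root of both positive sides preserves the inequality.
δ < 0.64231^(1/2) = 0.8014.

δ < 0.8014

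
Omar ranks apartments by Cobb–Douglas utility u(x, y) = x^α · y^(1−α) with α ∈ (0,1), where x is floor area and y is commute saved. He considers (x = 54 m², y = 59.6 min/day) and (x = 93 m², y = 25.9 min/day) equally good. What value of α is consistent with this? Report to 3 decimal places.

The Cobb–Douglas utilities coincide, so 54^α·59.6^(1−α) = 93^α·25.9^(1−α).
Rearrange to (54/93)^α = (25.9/59.6)^(1−α) and take logs: α·-0.543615 = (1−α)·-0.833413.
So α/(1−α) = (-0.833413)/(-0.543615) = 1.533094, and α = 1.533094/2.533094 ≈ 0.605.

α ≈ 0.605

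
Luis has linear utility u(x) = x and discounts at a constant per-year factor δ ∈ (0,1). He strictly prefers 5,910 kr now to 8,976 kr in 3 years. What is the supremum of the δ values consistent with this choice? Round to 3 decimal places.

δ < 0.870

Comparing present values: 5910 > δ^3·8976.
So δ^3 < 5910/8976 = 0.65842; taking the cube root of both positive sides preserves the inequality.
δ < (5910/8976)^(1/3) ≈ 0.870.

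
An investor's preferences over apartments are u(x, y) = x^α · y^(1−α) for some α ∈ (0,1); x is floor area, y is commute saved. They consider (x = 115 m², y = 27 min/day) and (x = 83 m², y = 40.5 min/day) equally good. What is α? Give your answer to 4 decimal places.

α ≈ 0.5542

Set the two utilities equal: 115^α·27^(1−α) = 83^α·40.5^(1−α).
(115/83)^α = (40.5/27)^(1−α); take logs: α·ln(115/83) = (1−α)·ln(40.5/27), i.e. α·0.3260915 = (1−α)·0.4054651.
With A = 0.3260915 and B = 0.4054651: α·A = (1−α)·B, so α = B/(A+B) = 0.4054651/0.7315566 ≈ 0.5542.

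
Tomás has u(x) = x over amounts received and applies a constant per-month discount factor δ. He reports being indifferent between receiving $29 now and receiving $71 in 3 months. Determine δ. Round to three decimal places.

The payoff in 3 months is discounted by δ^3, so u(29) = δ^3·u(71) and δ^3 = u(29)/u(71).
With u(x) = x: δ^3 = 29/71 = 0.40845.
Taking the cube root: δ = 0.40845^(1/3) ≈ 0.742.

δ ≈ 0.742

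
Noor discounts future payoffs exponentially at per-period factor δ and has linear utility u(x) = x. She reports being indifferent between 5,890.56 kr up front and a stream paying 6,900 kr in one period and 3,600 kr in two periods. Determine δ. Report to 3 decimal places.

Present value of the stream is 6900·δ + 3600·δ². Indifference gives 6900δ + 3600δ² = 5890.56.
Rearranged: 3600δ² + 6900δ − 5890.56 = 0.
By the quadratic formula (taking the positive root), δ = (−6900 + √132434064.00) / 7200 ≈ 0.640.

δ ≈ 0.640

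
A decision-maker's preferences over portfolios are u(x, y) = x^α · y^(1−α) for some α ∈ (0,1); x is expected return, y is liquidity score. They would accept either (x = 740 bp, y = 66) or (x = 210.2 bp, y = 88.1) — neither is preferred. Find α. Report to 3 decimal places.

Indifference: 740^α · 66^(1−α) = 210.2^α · 88.1^(1−α).
Rearrange to (740/210.2)^α = (88.1/66)^(1−α) and take logs: α·1.258591 = (1−α)·0.288818.
Thus α·(1.547409) = 0.288818, so α = 0.288818/1.547409 ≈ 0.187.

α ≈ 0.187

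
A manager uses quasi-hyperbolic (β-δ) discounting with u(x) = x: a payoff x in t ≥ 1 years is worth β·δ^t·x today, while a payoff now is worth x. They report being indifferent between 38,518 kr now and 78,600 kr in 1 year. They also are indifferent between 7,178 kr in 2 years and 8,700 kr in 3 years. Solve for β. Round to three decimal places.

From the later pair, β·δ^2·7178 = β·δ^3·8700; dividing through, δ = 7178/8700 = 0.82506.
Now use the now-vs-future pair: 38518 = β·δ·78600 gives β = 38518/(0.82506·78600) ≈ 0.594.

β ≈ 0.594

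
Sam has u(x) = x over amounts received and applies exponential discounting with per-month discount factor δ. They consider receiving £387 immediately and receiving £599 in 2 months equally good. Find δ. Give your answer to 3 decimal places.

Indifference means u(387) = δ^2 · u(599), so δ^2 = u(387)/u(599).
With u(x) = x: δ^2 = 387/599 = 0.64608.
Hence δ = (0.64608)^(1/2) = 0.80379.

δ ≈ 0.804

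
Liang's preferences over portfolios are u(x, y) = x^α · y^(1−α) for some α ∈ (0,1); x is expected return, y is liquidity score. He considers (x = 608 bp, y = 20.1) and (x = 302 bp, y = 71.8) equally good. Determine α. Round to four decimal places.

Set the two utilities equal: 608^α·20.1^(1−α) = 302^α·71.8^(1−α).
Rearrange to (608/302)^α = (71.8/20.1)^(1−α) and take logs: α·0.6997479 = (1−α)·1.2731647.
With A = 0.6997479 and B = 1.2731647: α·A = (1−α)·B, so α = B/(A+B) = 1.2731647/1.9729126 ≈ 0.6453.

α ≈ 0.6453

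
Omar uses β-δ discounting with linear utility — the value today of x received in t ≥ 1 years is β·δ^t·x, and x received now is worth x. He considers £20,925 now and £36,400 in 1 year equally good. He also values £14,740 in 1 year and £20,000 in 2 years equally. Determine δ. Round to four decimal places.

δ ≈ 0.7370

The second indifference involves only future payoffs, so β cancels: β·δ^1·14740 = β·δ^2·20000, giving δ = 14740/20000 = 0.73700.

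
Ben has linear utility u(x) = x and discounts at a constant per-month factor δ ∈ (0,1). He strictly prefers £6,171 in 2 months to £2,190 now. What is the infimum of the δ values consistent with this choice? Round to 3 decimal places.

Under u(x) = x this choice says 2190 < δ^2·6171.
Dividing by 6171: δ^2 > 0.35489. Both sides are positive, so the square root keeps the direction.
δ > (2190/6171)^(1/2) ≈ 0.596.

δ > 0.596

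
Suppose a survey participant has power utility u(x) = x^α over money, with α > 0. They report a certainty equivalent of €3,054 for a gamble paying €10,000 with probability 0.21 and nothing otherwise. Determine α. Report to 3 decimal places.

α ≈ 1.316

Since u(0) = 0, the lottery's EU is 0.21·10000^α.
Indifference: 3054^α = 0.21·10000^α, so (3054/10000)^α = 0.21.
Take logs: α = ln 0.21 / ln(3054/10000) ≈ 1.31574.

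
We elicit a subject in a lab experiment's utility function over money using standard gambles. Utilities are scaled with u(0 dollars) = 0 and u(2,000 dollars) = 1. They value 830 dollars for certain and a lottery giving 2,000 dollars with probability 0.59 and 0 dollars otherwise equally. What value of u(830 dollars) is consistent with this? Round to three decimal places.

The indifference gives u(830 dollars) = 0.59·u(2,000 dollars) + 0.41·u(0 dollars) = 0.59·1 + 0.41·0 = 0.59.

0.590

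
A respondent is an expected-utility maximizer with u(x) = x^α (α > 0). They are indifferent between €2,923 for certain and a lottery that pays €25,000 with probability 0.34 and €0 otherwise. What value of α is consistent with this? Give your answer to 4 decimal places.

The lottery's expected utility is 0.34·u(25000) + 0.66·u(0) = 0.34·25000^α (since u(0) = 0 for α > 0).
Equating: 2923^α = 0.34·25000^α, i.e. 0.1169^α = 0.34.
α = ln(0.34) / ln(2923/25000) = -1.0788097/-2.1462653 ≈ 0.5026.

α ≈ 0.5026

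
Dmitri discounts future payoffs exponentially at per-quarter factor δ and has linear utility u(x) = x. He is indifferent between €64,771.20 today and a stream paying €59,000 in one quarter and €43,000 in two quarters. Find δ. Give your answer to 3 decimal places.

δ ≈ 0.720

The stream is worth 59000δ + 43000δ² today, so 59000δ + 43000δ² = 64771.20.
So 43000δ² + 59000δ − 64771.20 = 0.
δ = (−59000 + √(59000² + 4·43000·64771.20)) / (2·43000) = (−59000 + √14621646400.00) / 86000 ≈ 0.720.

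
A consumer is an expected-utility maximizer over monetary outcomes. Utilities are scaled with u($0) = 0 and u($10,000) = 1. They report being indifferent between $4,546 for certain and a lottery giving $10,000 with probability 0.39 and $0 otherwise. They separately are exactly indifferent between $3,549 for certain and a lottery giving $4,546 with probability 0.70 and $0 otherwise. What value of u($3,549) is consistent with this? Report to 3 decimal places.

0.273

From the first indifference, u($4,546) = 0.39·u($10,000) + 0.61·u($0) = 0.39·1 + 0.61·0 = 0.39.
Chaining: u($3,549) = 0.70·0.39 + 0.30·0.00 = 0.2730.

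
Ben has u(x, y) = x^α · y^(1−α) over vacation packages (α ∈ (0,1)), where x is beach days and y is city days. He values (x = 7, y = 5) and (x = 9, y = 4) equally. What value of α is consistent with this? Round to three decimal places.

α ≈ 0.470

Set the two utilities equal: 7^α·5^(1−α) = 9^α·4^(1−α).
Rearrange to (7/9)^α = (4/5)^(1−α) and take logs: α·-0.251314 = (1−α)·-0.223144.
Thus α·(-0.474458) = -0.223144, so α = -0.223144/-0.474458 ≈ 0.470.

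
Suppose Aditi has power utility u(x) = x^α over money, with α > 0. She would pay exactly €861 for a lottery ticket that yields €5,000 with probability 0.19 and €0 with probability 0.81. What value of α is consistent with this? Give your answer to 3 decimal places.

α ≈ 0.944

Since u(0) = 0, the lottery's EU is 0.19·5000^α.
Setting u(861) equal to that: 861^α = 0.19·5000^α ⇒ (861/5000)^α = 0.19.
Take logs: α = ln 0.19 / ln(861/5000) ≈ 0.94408.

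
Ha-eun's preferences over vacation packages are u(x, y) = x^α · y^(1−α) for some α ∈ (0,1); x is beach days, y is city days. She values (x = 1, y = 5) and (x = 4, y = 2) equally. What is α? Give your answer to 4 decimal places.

α ≈ 0.3979

Indifference: 1^α · 5^(1−α) = 4^α · 2^(1−α).
Rearrange to (1/4)^α = (2/5)^(1−α) and take logs: α·-1.3862944 = (1−α)·-0.9162907.
So α/(1−α) = (-0.9162907)/(-1.3862944) = 0.6609640, and α = 0.6609640/1.6609640 ≈ 0.3979.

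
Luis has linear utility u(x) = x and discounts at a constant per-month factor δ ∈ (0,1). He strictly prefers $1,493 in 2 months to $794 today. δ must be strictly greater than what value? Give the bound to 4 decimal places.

The preference means 794 < δ^2·1493.
So δ^2 > 794/1493 = 0.53182; taking the square root of both positive sides preserves the inequality.
δ > (794/1493)^(1/2) ≈ 0.7293.

δ > 0.7293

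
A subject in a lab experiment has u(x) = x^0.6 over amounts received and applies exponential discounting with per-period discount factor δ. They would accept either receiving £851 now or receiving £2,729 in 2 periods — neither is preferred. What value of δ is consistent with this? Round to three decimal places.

Equating discounted utilities: u(851) = δ^2·u(2729) ⇒ δ^2 = u(851)/u(2729).
Since u(x) = x^0.6, δ^2 = (851/2729)^0.6 = 0.31184^0.6 = 0.49700.
Hence δ = (0.49700)^(1/2) = 0.70498.

δ ≈ 0.705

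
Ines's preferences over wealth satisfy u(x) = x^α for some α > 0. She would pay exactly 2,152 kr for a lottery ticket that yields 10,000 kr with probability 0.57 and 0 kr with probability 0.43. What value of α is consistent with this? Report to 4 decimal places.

α ≈ 0.3659

The lottery's expected utility is 0.57·u(10000) + 0.43·u(0) = 0.57·10000^α (since u(0) = 0 for α > 0).
Equating: 2152^α = 0.57·10000^α, i.e. 0.2152^α = 0.57.
Taking logs: α·ln(2152/10000) = ln(0.57), so α = -0.5621189 / -1.5361875 ≈ 0.3659.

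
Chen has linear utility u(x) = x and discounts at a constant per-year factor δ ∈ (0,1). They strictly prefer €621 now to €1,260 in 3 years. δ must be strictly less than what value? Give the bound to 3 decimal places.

δ < 0.790

Comparing present values: 621 > δ^3·1260.
Dividing by 1260: δ^3 < 0.49286. Both sides are positive, so the cube root keeps the direction.
δ < (621/1260)^(1/3) ≈ 0.790.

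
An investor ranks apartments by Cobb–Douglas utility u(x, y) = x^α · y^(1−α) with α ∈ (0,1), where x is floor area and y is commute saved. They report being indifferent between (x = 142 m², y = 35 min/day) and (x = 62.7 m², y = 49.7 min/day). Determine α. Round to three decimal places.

α ≈ 0.300

The Cobb–Douglas utilities coincide, so 142^α·35^(1−α) = 62.7^α·49.7^(1−α).
(142/62.7)^α = (49.7/35)^(1−α); take logs: α·ln(142/62.7) = (1−α)·ln(49.7/35), i.e. α·0.817466 = (1−α)·0.350657.
Thus α·(1.168123) = 0.350657, so α = 0.350657/1.168123 ≈ 0.300.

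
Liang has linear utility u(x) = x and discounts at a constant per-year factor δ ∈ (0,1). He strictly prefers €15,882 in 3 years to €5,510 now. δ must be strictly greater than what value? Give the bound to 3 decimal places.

The preference means 5510 < δ^3·15882.
So δ^3 > 5510/15882 = 0.34693; taking the cube root of both positive sides preserves the inequality.
δ > (5510/15882)^(1/3) ≈ 0.703.

δ > 0.703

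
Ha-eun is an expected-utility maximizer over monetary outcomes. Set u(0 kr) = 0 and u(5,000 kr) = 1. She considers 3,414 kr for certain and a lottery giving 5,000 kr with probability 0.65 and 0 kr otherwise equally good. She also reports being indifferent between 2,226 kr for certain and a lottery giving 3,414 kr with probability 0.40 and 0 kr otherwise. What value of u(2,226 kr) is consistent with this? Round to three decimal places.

First, u(3,414 kr) = 0.65·u(5,000 kr) + 0.35·u(0 kr) = 0.65.
The second indifference gives u(2,226 kr) = 0.40·u(3,414 kr) + 0.60·u(0 kr) = 0.40·0.65 + 0.60·0.00 = 0.2600.

0.260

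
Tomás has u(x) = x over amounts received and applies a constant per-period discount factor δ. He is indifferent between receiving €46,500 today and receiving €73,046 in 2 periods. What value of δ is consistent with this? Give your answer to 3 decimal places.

δ ≈ 0.798

Equating discounted utilities: u(46500) = δ^2·u(73046) ⇒ δ^2 = u(46500)/u(73046).
With u(x) = x: δ^2 = 46500/73046 = 0.63659.
So δ = 0.63659^(1/2) ≈ 0.798.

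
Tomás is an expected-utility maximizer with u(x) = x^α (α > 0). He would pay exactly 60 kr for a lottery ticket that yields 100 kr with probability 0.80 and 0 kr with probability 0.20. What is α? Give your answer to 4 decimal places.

α ≈ 0.4368

The lottery's expected utility is 0.80·u(100) + 0.20·u(0) = 0.80·100^α (since u(0) = 0 for α > 0).
Indifference: 60^α = 0.80·100^α, so (60/100)^α = 0.80.
Take logs: α = ln 0.80 / ln(60/100) ≈ 0.436829.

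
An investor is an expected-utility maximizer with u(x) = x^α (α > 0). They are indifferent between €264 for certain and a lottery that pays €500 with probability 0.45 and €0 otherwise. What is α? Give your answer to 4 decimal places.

α ≈ 1.2503

The lottery's expected utility is 0.45·u(500) + 0.55·u(0) = 0.45·500^α (since u(0) = 0 for α > 0).
Indifference: 264^α = 0.45·500^α, so (264/500)^α = 0.45.
Taking logs: α·ln(264/500) = ln(0.45), so α = -0.7985077 / -0.6386590 ≈ 1.2503.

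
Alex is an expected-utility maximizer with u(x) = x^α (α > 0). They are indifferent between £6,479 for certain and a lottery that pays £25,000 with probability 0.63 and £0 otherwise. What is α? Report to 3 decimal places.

α ≈ 0.342

EU(lottery) = 0.63·25000^α + 0.37·0 = 0.63·25000^α.
Indifference: 6479^α = 0.63·25000^α, so (6479/25000)^α = 0.63.
Taking logs: α·ln(6479/25000) = ln(0.63), so α = -0.462035 / -1.350310 ≈ 0.342.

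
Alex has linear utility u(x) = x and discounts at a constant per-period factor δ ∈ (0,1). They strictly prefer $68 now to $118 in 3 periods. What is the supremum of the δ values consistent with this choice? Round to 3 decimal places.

δ < 0.832

The preference means 68 > δ^3·118.
Dividing by 118: δ^3 < 0.57627. Both sides are positive, so the cube root keeps the direction.
δ < 0.57627^(1/3) = 0.832.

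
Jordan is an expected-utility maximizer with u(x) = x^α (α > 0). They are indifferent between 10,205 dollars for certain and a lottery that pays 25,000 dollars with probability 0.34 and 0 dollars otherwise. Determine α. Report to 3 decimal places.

α ≈ 1.204

EU(lottery) = 0.34·25000^α + 0.66·0 = 0.34·25000^α.
Setting u(10205) equal to that: 10205^α = 0.34·25000^α ⇒ (10205/25000)^α = 0.34.
α = ln(0.34) / ln(10205/25000) = -1.078810/-0.895998 ≈ 1.204.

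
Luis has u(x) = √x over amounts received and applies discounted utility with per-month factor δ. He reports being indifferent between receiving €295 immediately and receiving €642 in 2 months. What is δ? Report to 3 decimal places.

δ ≈ 0.823

The payoff in 2 months is discounted by δ^2, so u(295) = δ^2·u(642) and δ^2 = u(295)/u(642).
With u(x) = √x: δ^2 = √295/√642 = √(295/642) = 0.67787.
Hence δ = (0.67787)^(1/2) = 0.82333.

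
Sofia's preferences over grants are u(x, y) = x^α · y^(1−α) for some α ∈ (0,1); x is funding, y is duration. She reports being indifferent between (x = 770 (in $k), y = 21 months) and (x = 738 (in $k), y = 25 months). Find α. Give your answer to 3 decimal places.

α ≈ 0.804

Set the two utilities equal: 770^α·21^(1−α) = 738^α·25^(1−α).
Rearrange to (770/738)^α = (25/21)^(1−α) and take logs: α·0.042447 = (1−α)·0.174353.
Thus α·(0.216800) = 0.174353, so α = 0.174353/0.216800 ≈ 0.804.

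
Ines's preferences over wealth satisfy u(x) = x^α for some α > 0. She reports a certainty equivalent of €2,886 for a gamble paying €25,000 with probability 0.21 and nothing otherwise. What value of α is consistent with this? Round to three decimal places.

α ≈ 0.723

Since u(0) = 0, the lottery's EU is 0.21·25000^α.
Setting u(2886) equal to that: 2886^α = 0.21·25000^α ⇒ (2886/25000)^α = 0.21.
α = ln(0.21) / ln(2886/25000) = -1.560648/-2.159004 ≈ 0.723.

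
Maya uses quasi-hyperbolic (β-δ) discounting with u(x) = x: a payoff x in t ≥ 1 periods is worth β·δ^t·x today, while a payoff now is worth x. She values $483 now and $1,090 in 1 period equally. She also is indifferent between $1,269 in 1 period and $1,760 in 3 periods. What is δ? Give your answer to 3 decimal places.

From the later pair, β·δ^1·1269 = β·δ^3·1760; dividing through, δ^2 = 1269/1760 = 0.72102, so δ = 0.84913.

δ ≈ 0.849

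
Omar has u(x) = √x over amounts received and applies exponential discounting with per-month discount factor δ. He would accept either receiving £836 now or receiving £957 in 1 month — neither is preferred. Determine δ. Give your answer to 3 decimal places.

δ ≈ 0.935

The payoff in 1 month is discounted by δ, so u(836) = δ·u(957) and δ = u(836)/u(957).
With u(x) = √x: δ = √836/√957 = √(836/957) = 0.93465.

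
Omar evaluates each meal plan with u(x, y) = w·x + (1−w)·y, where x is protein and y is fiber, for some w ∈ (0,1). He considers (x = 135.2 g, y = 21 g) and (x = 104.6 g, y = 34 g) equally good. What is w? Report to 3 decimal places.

w = 0.298

u(135.2,21) = u(104.6,34) means w·135.2 + (1−w)·21 = w·104.6 + (1−w)·34.
Collecting terms: w·30.6 = (1−w)·13.
So w/(1−w) = 13/30.6 = 0.4248, giving w = 13/(30.6+13) = 0.298.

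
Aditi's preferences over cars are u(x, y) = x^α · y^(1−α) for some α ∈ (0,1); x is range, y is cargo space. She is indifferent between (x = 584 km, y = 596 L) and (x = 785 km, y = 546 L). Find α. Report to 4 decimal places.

The Cobb–Douglas utilities coincide, so 584^α·596^(1−α) = 785^α·546^(1−α).
Taking logs: α·ln 584 + (1−α)·ln 596 = α·ln 785 + (1−α)·ln 546, i.e. α·-0.2957827 = (1−α)·-0.0876217.
Thus α·(-0.3834044) = -0.0876217, so α = -0.0876217/-0.3834044 ≈ 0.2285.

α ≈ 0.2285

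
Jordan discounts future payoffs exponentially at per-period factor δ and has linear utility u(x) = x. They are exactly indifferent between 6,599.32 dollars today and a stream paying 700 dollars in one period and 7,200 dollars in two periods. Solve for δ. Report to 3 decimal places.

Equating present values: 6599.32 = 700δ + 7200δ².
So 7200δ² + 700δ − 6599.32 = 0.
The positive root is δ = [−700 + √(700² + 4·7200·6599.32)] / (2·7200) = (−700 + 13804.000)/14400 ≈ 0.910.

δ ≈ 0.910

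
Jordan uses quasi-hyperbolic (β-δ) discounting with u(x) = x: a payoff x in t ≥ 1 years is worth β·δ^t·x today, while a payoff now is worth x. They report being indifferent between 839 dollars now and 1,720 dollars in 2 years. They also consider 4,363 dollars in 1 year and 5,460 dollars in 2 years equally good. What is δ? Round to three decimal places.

δ ≈ 0.799

Both payoffs in the second observation are in the future, so β drops out: δ^1·4363 = δ^2·5460 ⇒ δ = 4363/5460 = 0.79908.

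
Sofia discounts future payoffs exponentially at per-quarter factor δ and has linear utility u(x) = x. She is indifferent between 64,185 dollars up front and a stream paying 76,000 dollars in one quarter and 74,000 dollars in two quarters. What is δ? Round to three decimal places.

Equating present values: 64185 = 76000δ + 74000δ².
That is, 74000δ² + 76000δ − 64185 = 0, a quadratic in δ.
The positive root is δ = [−76000 + √(76000² + 4·74000·64185)] / (2·74000) = (−76000 + 157400.000)/148000 ≈ 0.550.

δ ≈ 0.550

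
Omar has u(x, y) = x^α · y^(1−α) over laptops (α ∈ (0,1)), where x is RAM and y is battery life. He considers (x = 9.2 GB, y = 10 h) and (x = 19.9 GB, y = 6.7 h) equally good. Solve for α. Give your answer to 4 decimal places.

α ≈ 0.3417

The Cobb–Douglas utilities coincide, so 9.2^α·10^(1−α) = 19.9^α·6.7^(1−α).
Rearrange to (9.2/19.9)^α = (6.7/10)^(1−α) and take logs: α·-0.7715162 = (1−α)·-0.4004776.
So α/(1−α) = (-0.4004776)/(-0.7715162) = 0.5190787, and α = 0.5190787/1.5190787 ≈ 0.3417.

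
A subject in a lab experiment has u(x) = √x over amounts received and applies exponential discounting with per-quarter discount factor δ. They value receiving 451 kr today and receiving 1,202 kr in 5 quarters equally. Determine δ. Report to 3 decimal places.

δ ≈ 0.907

Indifference means u(451) = δ^5 · u(1202), so δ^5 = u(451)/u(1202).
Since u(x) = √x, δ^5 = √(451/1202) = 0.61254.
Hence δ = (0.61254)^(1/5) = 0.90662.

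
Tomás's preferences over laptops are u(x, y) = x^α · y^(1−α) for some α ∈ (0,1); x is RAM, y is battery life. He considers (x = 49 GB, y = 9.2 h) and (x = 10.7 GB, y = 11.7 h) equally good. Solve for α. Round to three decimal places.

α ≈ 0.136

Indifference: 49^α · 9.2^(1−α) = 10.7^α · 11.7^(1−α).
Taking logs: α·ln 49 + (1−α)·ln 9.2 = α·ln 10.7 + (1−α)·ln 11.7, i.e. α·1.521577 = (1−α)·0.240385.
With A = 1.521577 and B = 0.240385: α·A = (1−α)·B, so α = B/(A+B) = 0.240385/1.761962 ≈ 0.136.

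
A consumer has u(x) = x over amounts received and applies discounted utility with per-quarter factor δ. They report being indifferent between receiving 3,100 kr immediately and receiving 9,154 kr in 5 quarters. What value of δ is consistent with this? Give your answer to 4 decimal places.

δ ≈ 0.8053

The payoff in 5 quarters is discounted by δ^5, so u(3100) = δ^5·u(9154) and δ^5 = u(3100)/u(9154).
With u(x) = x: δ^5 = 3100/9154 = 0.33865.
Taking the 5th root: δ = 0.33865^(1/5) ≈ 0.8053.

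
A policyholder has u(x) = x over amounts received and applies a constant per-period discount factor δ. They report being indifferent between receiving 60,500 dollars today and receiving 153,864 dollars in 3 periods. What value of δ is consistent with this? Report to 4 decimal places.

δ ≈ 0.7326

The payoff in 3 periods is discounted by δ^3, so u(60500) = δ^3·u(153864) and δ^3 = u(60500)/u(153864).
With u(x) = x: δ^3 = 60500/153864 = 0.39320.
So δ = 0.39320^(1/3) ≈ 0.7326.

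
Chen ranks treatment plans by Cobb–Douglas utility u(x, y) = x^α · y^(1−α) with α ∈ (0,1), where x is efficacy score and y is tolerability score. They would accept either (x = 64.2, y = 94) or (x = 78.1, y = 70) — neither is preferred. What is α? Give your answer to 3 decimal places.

α ≈ 0.601

Set the two utilities equal: 64.2^α·94^(1−α) = 78.1^α·70^(1−α).
(64.2/78.1)^α = (70/94)^(1−α); take logs: α·ln(64.2/78.1) = (1−α)·ln(70/94), i.e. α·-0.195987 = (1−α)·-0.294800.
Thus α·(-0.490787) = -0.294800, so α = -0.294800/-0.490787 ≈ 0.601.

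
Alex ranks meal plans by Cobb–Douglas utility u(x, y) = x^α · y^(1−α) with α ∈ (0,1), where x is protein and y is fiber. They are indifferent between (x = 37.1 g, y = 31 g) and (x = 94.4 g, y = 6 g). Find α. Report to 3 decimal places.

α ≈ 0.637

Indifference: 37.1^α · 31^(1−α) = 94.4^α · 6^(1−α).
Taking logs: α·ln 37.1 + (1−α)·ln 31 = α·ln 94.4 + (1−α)·ln 6, i.e. α·-0.933924 = (1−α)·-1.642228.
With A = -0.933924 and B = -1.642228: α·A = (1−α)·B, so α = B/(A+B) = -1.642228/-2.576152 ≈ 0.637.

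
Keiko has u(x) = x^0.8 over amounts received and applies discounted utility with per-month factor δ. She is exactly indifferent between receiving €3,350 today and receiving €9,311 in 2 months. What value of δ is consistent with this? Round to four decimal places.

The payoff in 2 months is discounted by δ^2, so u(3350) = δ^2·u(9311) and δ^2 = u(3350)/u(9311).
With u(x) = x^0.8: δ^2 = 3350^0.8/9311^0.8 = (3350/9311)^0.8 = 0.44141.
Taking the square root: δ = 0.44141^(1/2) ≈ 0.6644.

δ ≈ 0.6644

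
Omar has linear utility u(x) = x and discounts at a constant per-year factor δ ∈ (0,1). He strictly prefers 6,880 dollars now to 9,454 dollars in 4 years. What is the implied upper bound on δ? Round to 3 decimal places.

Comparing present values: 6880 > δ^4·9454.
Hence δ^4 < 6880/9454 = 0.72773, and x ↦ x^(1/4) is increasing on (0,∞).
δ < (6880/9454)^(1/4) ≈ 0.924.

δ < 0.924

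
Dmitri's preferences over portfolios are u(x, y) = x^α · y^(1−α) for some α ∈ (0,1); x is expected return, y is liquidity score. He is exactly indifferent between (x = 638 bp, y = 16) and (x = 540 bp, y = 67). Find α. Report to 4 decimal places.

The Cobb–Douglas utilities coincide, so 638^α·16^(1−α) = 540^α·67^(1−α).
Rearrange to (638/540)^α = (67/16)^(1−α) and take logs: α·0.1667691 = (1−α)·1.4321039.
With A = 0.1667691 and B = 1.4321039: α·A = (1−α)·B, so α = B/(A+B) = 1.4321039/1.5988730 ≈ 0.8957.

α ≈ 0.8957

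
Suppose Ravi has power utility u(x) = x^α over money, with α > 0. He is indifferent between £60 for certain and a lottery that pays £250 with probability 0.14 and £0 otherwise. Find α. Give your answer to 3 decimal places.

α ≈ 1.378

Since u(0) = 0, the lottery's EU is 0.14·250^α.
Indifference: 60^α = 0.14·250^α, so (60/250)^α = 0.14.
Taking logs: α·ln(60/250) = ln(0.14), so α = -1.966113 / -1.427116 ≈ 1.378.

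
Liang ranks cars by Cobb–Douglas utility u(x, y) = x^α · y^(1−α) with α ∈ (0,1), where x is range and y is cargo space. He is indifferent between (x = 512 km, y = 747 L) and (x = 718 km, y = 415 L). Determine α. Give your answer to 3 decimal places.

Set the two utilities equal: 512^α·747^(1−α) = 718^α·415^(1−α).
(512/718)^α = (415/747)^(1−α); take logs: α·ln(512/718) = (1−α)·ln(415/747), i.e. α·-0.338145 = (1−α)·-0.587787.
So α/(1−α) = (-0.587787)/(-0.338145) = 1.738269, and α = 1.738269/2.738269 ≈ 0.635.

α ≈ 0.635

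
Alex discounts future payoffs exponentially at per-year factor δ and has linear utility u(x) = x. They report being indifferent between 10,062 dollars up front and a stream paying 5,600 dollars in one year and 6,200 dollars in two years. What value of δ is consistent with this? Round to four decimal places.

δ ≈ 0.9000

The stream is worth 5600δ + 6200δ² today, so 5600δ + 6200δ² = 10062.
That is, 6200δ² + 5600δ − 10062 = 0, a quadratic in δ.
δ = (−5600 + √(5600² + 4·6200·10062)) / (2·6200) = (−5600 + √280897600.00) / 12400 ≈ 0.9000.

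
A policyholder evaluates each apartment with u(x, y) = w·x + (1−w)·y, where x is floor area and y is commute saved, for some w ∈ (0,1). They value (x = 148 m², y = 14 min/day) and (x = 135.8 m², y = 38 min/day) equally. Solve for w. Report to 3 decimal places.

w = 0.663

Equating utilities: w·148 + (1−w)·14 = w·135.8 + (1−w)·38.
Rearranging, 12.2·w − 24·(1−w) = 0.
The marginal rate of substitution is 24/12.2, so w = 24/(12.2+24) = 0.663.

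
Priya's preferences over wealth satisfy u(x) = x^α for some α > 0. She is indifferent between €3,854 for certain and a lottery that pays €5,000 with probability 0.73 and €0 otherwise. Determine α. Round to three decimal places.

α ≈ 1.209

EU(lottery) = 0.73·5000^α + 0.27·0 = 0.73·5000^α.
Setting u(3854) equal to that: 3854^α = 0.73·5000^α ⇒ (3854/5000)^α = 0.73.
Take logs: α = ln 0.73 / ln(3854/5000) ≈ 1.20891.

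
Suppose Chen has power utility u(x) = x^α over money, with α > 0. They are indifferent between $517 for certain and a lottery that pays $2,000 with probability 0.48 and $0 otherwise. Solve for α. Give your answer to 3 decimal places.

Since u(0) = 0, the lottery's EU is 0.48·2000^α.
Setting u(517) equal to that: 517^α = 0.48·2000^α ⇒ (517/2000)^α = 0.48.
α = ln(0.48) / ln(517/2000) = -0.733969/-1.352860 ≈ 0.543.

α ≈ 0.543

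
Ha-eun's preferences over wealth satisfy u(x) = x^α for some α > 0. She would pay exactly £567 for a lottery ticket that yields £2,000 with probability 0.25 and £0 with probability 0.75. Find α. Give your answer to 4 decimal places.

EU(lottery) = 0.25·2000^α + 0.75·0 = 0.25·2000^α.
Setting u(567) equal to that: 567^α = 0.25·2000^α ⇒ (567/2000)^α = 0.25.
Take logs: α = ln 0.25 / ln(567/2000) ≈ 1.099760.

α ≈ 1.0998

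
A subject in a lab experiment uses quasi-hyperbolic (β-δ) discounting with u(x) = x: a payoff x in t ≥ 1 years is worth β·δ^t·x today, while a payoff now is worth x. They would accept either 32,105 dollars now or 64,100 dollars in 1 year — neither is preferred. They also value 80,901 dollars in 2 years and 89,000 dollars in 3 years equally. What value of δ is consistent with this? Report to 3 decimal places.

The second indifference involves only future payoffs, so β cancels: β·δ^2·80901 = β·δ^3·89000, giving δ = 80901/89000 = 0.90900.

δ ≈ 0.909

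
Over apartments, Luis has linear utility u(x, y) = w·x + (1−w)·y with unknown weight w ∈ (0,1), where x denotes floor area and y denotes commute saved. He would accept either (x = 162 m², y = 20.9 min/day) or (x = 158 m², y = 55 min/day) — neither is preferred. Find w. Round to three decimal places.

w = 0.895

Equating utilities: w·162 + (1−w)·20.9 = w·158 + (1−w)·55.
w·(162−158) = (1−w)·(55−20.9), i.e. w·4 = (1−w)·34.1.
Hence w = 34.1/(4+34.1) = 34.1/38.1 = 0.895.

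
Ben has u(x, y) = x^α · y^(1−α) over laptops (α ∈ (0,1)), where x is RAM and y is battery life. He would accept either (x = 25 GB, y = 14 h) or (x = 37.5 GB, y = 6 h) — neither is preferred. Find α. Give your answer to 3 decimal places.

α ≈ 0.676

The Cobb–Douglas utilities coincide, so 25^α·14^(1−α) = 37.5^α·6^(1−α).
Taking logs: α·ln 25 + (1−α)·ln 14 = α·ln 37.5 + (1−α)·ln 6, i.e. α·-0.405465 = (1−α)·-0.847298.
With A = -0.405465 and B = -0.847298: α·A = (1−α)·B, so α = B/(A+B) = -0.847298/-1.252763 ≈ 0.676.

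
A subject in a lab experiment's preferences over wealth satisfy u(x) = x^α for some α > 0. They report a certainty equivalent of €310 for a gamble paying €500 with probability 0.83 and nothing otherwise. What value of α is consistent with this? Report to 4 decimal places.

The lottery's expected utility is 0.83·u(500) + 0.17·u(0) = 0.83·500^α (since u(0) = 0 for α > 0).
Indifference: 310^α = 0.83·500^α, so (310/500)^α = 0.83.
α = ln(0.83) / ln(310/500) = -0.1863296/-0.4780358 ≈ 0.3898.

α ≈ 0.3898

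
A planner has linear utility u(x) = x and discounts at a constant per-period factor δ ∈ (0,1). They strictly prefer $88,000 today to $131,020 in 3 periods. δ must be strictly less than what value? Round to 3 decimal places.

δ < 0.876

Under u(x) = x this choice says 88000 > δ^3·131020.
Dividing by 131020: δ^3 < 0.67165. Both sides are positive, so the cube root keeps the direction.
δ < 0.67165^(1/3) = 0.876.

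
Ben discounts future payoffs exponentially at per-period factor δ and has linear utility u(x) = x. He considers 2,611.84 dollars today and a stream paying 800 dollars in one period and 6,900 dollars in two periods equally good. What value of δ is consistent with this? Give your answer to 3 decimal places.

δ ≈ 0.560

Present value of the stream is 800·δ + 6900·δ². Indifference gives 800δ + 6900δ² = 2611.84.
So 6900δ² + 800δ − 2611.84 = 0.
δ = (−800 + √(800² + 4·6900·2611.84)) / (2·6900) = (−800 + √72726784.00) / 13800 ≈ 0.560.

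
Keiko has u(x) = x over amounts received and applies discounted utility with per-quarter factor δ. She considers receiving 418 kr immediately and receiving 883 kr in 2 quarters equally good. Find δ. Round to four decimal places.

δ ≈ 0.6880

Equating discounted utilities: u(418) = δ^2·u(883) ⇒ δ^2 = u(418)/u(883).
With u(x) = x: δ^2 = 418/883 = 0.47339.
Hence δ = (0.47339)^(1/2) = 0.688031.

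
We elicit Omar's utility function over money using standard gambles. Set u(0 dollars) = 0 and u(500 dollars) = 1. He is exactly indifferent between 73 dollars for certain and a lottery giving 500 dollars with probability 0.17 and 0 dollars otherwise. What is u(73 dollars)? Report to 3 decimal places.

0.170

By the standard-gamble method, u(73 dollars) is just the indifference probability on the best outcome: 0.17.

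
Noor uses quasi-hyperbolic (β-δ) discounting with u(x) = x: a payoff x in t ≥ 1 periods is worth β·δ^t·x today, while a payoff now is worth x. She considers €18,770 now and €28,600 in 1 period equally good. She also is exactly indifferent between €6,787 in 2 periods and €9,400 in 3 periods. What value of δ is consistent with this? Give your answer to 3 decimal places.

From the later pair, β·δ^2·6787 = β·δ^3·9400; dividing through, δ = 6787/9400 = 0.72202.

δ ≈ 0.722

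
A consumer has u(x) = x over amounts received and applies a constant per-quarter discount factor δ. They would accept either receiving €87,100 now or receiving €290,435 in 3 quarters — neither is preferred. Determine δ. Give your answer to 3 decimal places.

Indifference means u(87100) = δ^3 · u(290435), so δ^3 = u(87100)/u(290435).
With u(x) = x: δ^3 = 87100/290435 = 0.29989.
Hence δ = (0.29989)^(1/3) = 0.66935.

δ ≈ 0.669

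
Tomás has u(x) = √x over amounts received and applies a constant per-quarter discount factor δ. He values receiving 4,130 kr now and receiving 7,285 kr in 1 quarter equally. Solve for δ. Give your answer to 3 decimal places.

Indifference means u(4130) = δ · u(7285), so δ = u(4130)/u(7285).
Since u(x) = √x, δ = √(4130/7285) = 0.75294.

δ ≈ 0.753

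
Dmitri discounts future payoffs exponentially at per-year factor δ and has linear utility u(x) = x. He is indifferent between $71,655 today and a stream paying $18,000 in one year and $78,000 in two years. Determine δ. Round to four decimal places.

Present value of the stream is 18000·δ + 78000·δ². Indifference gives 18000δ + 78000δ² = 71655.
That is, 78000δ² + 18000δ − 71655 = 0, a quadratic in δ.
δ = (−18000 + √(18000² + 4·78000·71655)) / (2·78000) = (−18000 + √22680360000.00) / 156000 ≈ 0.8500.

δ ≈ 0.8500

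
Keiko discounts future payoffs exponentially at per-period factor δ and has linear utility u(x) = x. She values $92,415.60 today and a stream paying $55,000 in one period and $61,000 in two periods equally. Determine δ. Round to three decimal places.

Equating present values: 92415.60 = 55000δ + 61000δ².
So 61000δ² + 55000δ − 92415.60 = 0.
δ = (−55000 + √(55000² + 4·61000·92415.60)) / (2·61000) = (−55000 + √25574406400.00) / 122000 ≈ 0.860.

δ ≈ 0.860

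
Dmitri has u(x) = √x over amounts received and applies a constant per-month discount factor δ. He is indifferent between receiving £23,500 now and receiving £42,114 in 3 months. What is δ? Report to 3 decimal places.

The payoff in 3 months is discounted by δ^3, so u(23500) = δ^3·u(42114) and δ^3 = u(23500)/u(42114).
Since u(x) = √x, δ^3 = √(23500/42114) = 0.74700.
Taking the cube root: δ = 0.74700^(1/3) ≈ 0.907.

δ ≈ 0.907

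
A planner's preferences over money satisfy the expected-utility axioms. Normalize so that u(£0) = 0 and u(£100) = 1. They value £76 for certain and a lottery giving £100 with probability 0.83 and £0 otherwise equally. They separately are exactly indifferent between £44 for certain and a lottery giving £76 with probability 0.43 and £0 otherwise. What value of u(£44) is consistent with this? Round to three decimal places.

The first gamble pins u(£76): it must equal 0.83·1 + 0.17·0 = 0.83.
The second indifference gives u(£44) = 0.43·u(£76) + 0.57·u(£0) = 0.43·0.83 + 0.57·0.00 = 0.3569.

0.357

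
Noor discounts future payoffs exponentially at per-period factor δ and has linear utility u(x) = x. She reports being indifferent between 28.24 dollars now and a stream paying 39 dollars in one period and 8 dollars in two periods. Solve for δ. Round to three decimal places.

Equating present values: 28.24 = 39δ + 8δ².
So 8δ² + 39δ − 28.24 = 0.
The positive root is δ = [−39 + √(39² + 4·8·28.24)] / (2·8) = (−39 + 49.241)/16 ≈ 0.640.

δ ≈ 0.640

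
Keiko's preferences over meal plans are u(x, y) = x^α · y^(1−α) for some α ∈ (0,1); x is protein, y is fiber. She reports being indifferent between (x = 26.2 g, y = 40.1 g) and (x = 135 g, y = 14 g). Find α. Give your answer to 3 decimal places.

α ≈ 0.391

Set the two utilities equal: 26.2^α·40.1^(1−α) = 135^α·14^(1−α).
(26.2/135)^α = (14/40.1)^(1−α); take logs: α·ln(26.2/135) = (1−α)·ln(14/40.1), i.e. α·-1.639515 = (1−α)·-1.052319.
With A = -1.639515 and B = -1.052319: α·A = (1−α)·B, so α = B/(A+B) = -1.052319/-2.691834 ≈ 0.391.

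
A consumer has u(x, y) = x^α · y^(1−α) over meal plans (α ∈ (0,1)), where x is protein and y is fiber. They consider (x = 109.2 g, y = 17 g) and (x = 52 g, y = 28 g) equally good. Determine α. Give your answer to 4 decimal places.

α ≈ 0.4021

Set the two utilities equal: 109.2^α·17^(1−α) = 52^α·28^(1−α).
(109.2/52)^α = (28/17)^(1−α); take logs: α·ln(109.2/52) = (1−α)·ln(28/17), i.e. α·0.7419373 = (1−α)·0.4989912.
With A = 0.7419373 and B = 0.4989912: α·A = (1−α)·B, so α = B/(A+B) = 0.4989912/1.2409285 ≈ 0.4021.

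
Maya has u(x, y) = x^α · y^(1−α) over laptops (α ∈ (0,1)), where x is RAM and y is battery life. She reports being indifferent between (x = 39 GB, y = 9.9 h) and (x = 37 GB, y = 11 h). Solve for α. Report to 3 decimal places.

Indifference: 39^α · 9.9^(1−α) = 37^α · 11^(1−α).
Rearrange to (39/37)^α = (11/9.9)^(1−α) and take logs: α·0.052644 = (1−α)·0.105361.
So α/(1−α) = (0.105361)/(0.052644) = 2.001387, and α = 2.001387/3.001387 ≈ 0.667.

α ≈ 0.667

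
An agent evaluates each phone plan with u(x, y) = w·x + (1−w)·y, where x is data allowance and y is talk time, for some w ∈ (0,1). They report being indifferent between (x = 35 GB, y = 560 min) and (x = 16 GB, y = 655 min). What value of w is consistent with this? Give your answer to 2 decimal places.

u(35,560) = u(16,655) means w·35 + (1−w)·560 = w·16 + (1−w)·655.
Rearranging, 19·w − 95·(1−w) = 0.
Hence w = 95/(19+95) = 95/114 = 0.83.

w = 0.83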